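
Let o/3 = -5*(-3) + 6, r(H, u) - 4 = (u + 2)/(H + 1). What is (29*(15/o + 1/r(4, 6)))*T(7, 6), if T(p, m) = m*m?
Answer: 435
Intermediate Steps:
r(H, u) = 4 + (2 + u)/(1 + H) (r(H, u) = 4 + (u + 2)/(H + 1) = 4 + (2 + u)/(1 + H))
o = 63 (o = 3*(-5*(-3) + 6) = 3*(15 + 6) = 3*21 = 63)
T(p, m) = m²
(29*(15/o + 1/r(4, 6)))*T(7, 6) = (29*(15/63 + 1/((6 + 6 + 4*4)/(1 + 4))))*6² = (29*(15*(1/63) + 1/((6 + 6 + 16)/5)))*36 = (29*(5/21 + 1/((⅕)*28)))*36 = (29*(5/21 + 1/(28/5)))*36 = (29*(5/21 + 1*(5/28)))*36 = (29*(5/21 + 5/28))*36 = (29*(5/12))*36 = (145/12)*36 = 435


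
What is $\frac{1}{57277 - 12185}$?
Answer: $\frac{1}{45092} \approx 2.2177 \cdot 10^{-5}$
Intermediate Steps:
$\frac{1}{57277 - 12185} = \frac{1}{45092}$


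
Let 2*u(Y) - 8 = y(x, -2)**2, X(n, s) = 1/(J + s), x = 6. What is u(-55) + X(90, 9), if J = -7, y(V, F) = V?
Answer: 45/2 ≈ 22.500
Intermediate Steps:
X(n, s) = 1/(-7 + s)
u(Y) = 22 (u(Y) = 4 + (1/2)*6**2 = 4 + (1/2)*36 = 4 + 18 = 22)
u(-55) + X(90, 9) = 22 + 1/(-7 + 9) = 22 + 1/2 = 45/2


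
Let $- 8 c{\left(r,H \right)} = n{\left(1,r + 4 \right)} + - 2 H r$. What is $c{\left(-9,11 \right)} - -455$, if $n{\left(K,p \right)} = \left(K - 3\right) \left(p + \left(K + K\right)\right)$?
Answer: $\frac{859}{2} \approx 429.5$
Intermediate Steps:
$n{\left(K,p \right)} = \left(-3 + K\right) \left(p + 2 K\right)$
$c{\left(r,H \right)} = \frac{3}{2} + \frac{r}{4} + \frac{H r}{4}$ ($c{\left(r,H \right)} = - \frac{\left(\left(-6\right) 1 - 3 \left(r + 4\right) + 2 \cdot 1^{2} + 1 \left(r + 4\right)\right) + - 2 H r}{8} = - \frac{\left(-6 - 3 \left(4 + r\right) + 2 \cdot 1 + 1 \left(4 + r\right)\right) - 2 H r}{8} = - \frac{\left(-6 - \left(12 + 3 r\right) + 2 + \left(4 + r\right)\right) - 2 H r}{8} = - \frac{\left(-12 - 2 r\right) - 2 H r}{8} = - \frac{-12 - 2 r - 2 H r}{8} = \frac{3}{2} + \frac{r}{4} + \frac{H r}{4}$)
$c{\left(-9,11 \right)} - -455 = \left(\frac{3}{2} + \frac{1}{4} \left(-9\right) + \frac{1}{4} \cdot 11 \left(-9\right)\right) - -455 = \left(\frac{3}{2} - \frac{9}{4} - \frac{99}{4}\right) + 455 = - \frac{51}{2} + 455 = \frac{859}{2}$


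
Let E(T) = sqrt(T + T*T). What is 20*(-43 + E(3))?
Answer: -860 + 40*sqrt(3) ≈ -790.72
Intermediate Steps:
E(T) = sqrt(T + T**2)
20*(-43 + E(3)) = 20*(-43 + sqrt(3*(1 + 3))) = 20*(-43 + sqrt(3*4)) = 20*(-43 + sqrt(12)) = 20*(-43 + 2*sqrt(3)) = -860 + 40*sqrt(3)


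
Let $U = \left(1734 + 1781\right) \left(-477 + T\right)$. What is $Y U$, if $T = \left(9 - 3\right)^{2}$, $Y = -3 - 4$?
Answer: $10850805$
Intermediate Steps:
$Y = -7$
$T = 36$ ($T = 6^{2} = 36$)
$U = -1550115$ ($U = \left(1734 + 1781\right) \left(-477 + 36\right) = 3515 \left(-441\right) = -1550115$)
$Y U = \left(-7\right) \left(-1550115\right) = 10850805$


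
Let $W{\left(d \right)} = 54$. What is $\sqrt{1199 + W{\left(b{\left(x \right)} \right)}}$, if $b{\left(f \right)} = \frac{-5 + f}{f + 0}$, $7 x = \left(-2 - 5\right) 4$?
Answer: $\sqrt{1253} \approx 35.398$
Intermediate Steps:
$x = -4$ ($x = \frac{\left(-2 - 5\right) 4}{7} = \frac{\left(-7\right) 4}{7} = \frac{1}{7} \left(-28\right) = -4$)
$b{\left(f \right)} = \frac{-5 + f}{f}$
$\sqrt{1199 + W{\left(b{\left(x \right)} \right)}} = \sqrt{1199 + 54} = \sqrt{1253}$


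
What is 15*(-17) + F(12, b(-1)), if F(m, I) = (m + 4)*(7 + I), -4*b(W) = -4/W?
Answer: -159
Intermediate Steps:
b(W) = 1/W (b(W) = -(-1)/W = 1/W)
F(m, I) = (4 + m)*(7 + I)
15*(-17) + F(12, b(-1)) = 15*(-17) + (28 + 4/(-1) + 7*12 + 12/(-1)) = -255 + (28 + 4*(-1) + 84 - 1*12) = -255 + (28 - 4 + 84 - 12) = -255 + 96 = -159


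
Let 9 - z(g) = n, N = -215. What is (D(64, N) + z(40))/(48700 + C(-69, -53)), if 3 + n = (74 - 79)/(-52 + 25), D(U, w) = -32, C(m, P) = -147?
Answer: -545/1310931 ≈ -0.00041573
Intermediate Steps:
n = -76/27 (n = -3 + (74 - 79)/(-52 + 25) = -3 - 5/(-27) = -3 - 5*(-1/27) = -3 + 5/27 = -76/27 ≈ -2.8148)
z(g) = 319/27 (z(g) = 9 - 1*(-76/27) = 9 + 76/27 = 319/27)
(D(64, N) + z(40))/(48700 + C(-69, -53)) = (-32 + 319/27)/(48700 - 147) = -545/27/48553 = -545/27*1/48553 = -545/1310931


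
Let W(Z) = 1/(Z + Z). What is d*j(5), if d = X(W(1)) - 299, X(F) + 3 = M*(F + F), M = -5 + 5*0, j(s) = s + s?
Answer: -3070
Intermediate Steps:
W(Z) = 1/(2*Z)
j(s) = 2*s
M = -5 (M = -5 + 0 = -5)
X(F) = -3 - 10*F (X(F) = -3 - 5*(F + F) = -3 - 10*F)
d = -307 (d = (-3 - 5/1) - 299 = (-3 - 5) - 299 = -8 - 299 = -307)
d*j(5) = -614*5 = -307*10 = -3070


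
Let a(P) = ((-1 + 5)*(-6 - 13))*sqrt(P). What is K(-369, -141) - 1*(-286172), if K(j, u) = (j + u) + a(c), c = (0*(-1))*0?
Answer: 285662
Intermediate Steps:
c = 0 (c = 0*0 = 0)
a(P) = -76*sqrt(P) (a(P) = (4*(-19))*sqrt(P) = -76*sqrt(P))
K(j, u) = j + u (K(j, u) = (j + u) - 76*sqrt(0) = (j + u) - 76*0 = (j + u) + 0 = j + u)
K(-369, -141) - 1*(-286172) = (-369 - 141) - 1*(-286172) = -510 + 286172 = 285662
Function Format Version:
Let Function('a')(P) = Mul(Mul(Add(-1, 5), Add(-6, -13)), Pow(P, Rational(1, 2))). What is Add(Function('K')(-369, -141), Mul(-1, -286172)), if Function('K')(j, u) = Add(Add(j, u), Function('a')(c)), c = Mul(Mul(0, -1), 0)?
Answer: 285662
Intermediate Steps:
c = 0 (c = Mul(0, 0) = 0)
Function('a')(P) = Mul(-76, Pow(P, Rational(1, 2))) (Function('a')(P) = Mul(Mul(4, -19), Pow(P, Rational(1, 2))) = Mul(-76, Pow(P, Rational(1, 2))))
Function('K')(j, u) = Add(j, u) (Function('K')(j, u) = Add(Add(j, u), Mul(-76, Pow(0, Rational(1, 2)))) = Add(Add(j, u), Mul(-76, 0)) = Add(Add(j, u), 0) = Add(j, u))
Add(Function('K')(-369, -141), Mul(-1, -286172)) = Add(Add(-369, -141), Mul(-1, -286172)) = Add(-510, 286172) = 285662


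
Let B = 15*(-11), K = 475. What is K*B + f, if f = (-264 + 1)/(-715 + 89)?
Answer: -49062487/626 ≈ -78375.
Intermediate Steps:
f = 263/626 (f = -263/(-626) = -263*(-1/626) = 263/626 ≈ 0.42013)
B = -165
K*B + f = 475*(-165) + 263/626 = -78375 + 263/626 = -49062487/626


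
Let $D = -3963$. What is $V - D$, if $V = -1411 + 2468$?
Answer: $5020$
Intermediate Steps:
$V = 1057$
$V - D = 1057 - -3963 = 1057 + 3963 = 5020$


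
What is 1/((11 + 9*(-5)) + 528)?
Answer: 1/494 ≈ 0.0020243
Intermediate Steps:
1/((11 + 9*(-5)) + 528) = 1/((11 - 45) + 528) = 1/(-34 + 528) = 1/494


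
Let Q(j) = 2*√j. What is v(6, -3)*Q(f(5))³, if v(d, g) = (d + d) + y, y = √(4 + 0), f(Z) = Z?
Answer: 560*√5 ≈ 1252.2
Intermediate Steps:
y = 2 (y = √4 = 2)
v(d, g) = 2 + 2*d (v(d, g) = (d + d) + 2 = 2*d + 2 = 2 + 2*d)
v(6, -3)*Q(f(5))³ = (2 + 2*6)*(2*√5)³ = (2 + 12)*(40*√5) = 14*(40*√5) = 560*√5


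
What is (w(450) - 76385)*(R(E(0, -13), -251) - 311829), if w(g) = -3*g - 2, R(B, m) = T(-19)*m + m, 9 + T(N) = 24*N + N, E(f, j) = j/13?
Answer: 14816361252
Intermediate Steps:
E(f, j) = j/13 (E(f, j) = j*(1/13) = j/13)
T(N) = -9 + 25*N (T(N) = -9 + (24*N + N) = -9 + 25*N)
R(B, m) = -483*m (R(B, m) = (-9 + 25*(-19))*m + m = (-9 - 475)*m + m = -484*m + m = -483*m)
w(g) = -2 - 3*g
(w(450) - 76385)*(R(E(0, -13), -251) - 311829) = ((-2 - 3*450) - 76385)*(-483*(-251) - 311829) = ((-2 - 1350) - 76385)*(121233 - 311829) = (-1352 - 76385)*(-190596) = -77737*(-190596) = 14816361252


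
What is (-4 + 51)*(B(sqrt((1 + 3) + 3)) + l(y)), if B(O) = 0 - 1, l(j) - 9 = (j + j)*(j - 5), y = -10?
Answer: 14476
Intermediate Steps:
l(j) = 9 + 2*j*(-5 + j) (l(j) = 9 + (j + j)*(j - 5) = 9 + (2*j)*(-5 + j) = 9 + 2*j*(-5 + j))
B(O) = -1
(-4 + 51)*(B(sqrt((1 + 3) + 3)) + l(y)) = (-4 + 51)*(-1 + (9 - 10*(-10) + 2*(-10)**2)) = 47*(-1 + (9 + 100 + 2*100)) = 47*(-1 + (9 + 100 + 200)) = 47*(-1 + 309) = 47*308 = 14476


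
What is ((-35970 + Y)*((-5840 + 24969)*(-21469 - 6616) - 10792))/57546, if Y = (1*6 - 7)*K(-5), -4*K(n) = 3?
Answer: 8588637712321/25576 ≈ 3.3581e+8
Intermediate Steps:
K(n) = -¾ (K(n) = -¼*3 = -¾)
Y = ¾ (Y = (1*6 - 7)*(-¾) = (6 - 7)*(-¾) = -1*(-¾) = ¾ ≈ 0.75000)
((-35970 + Y)*((-5840 + 24969)*(-21469 - 6616) - 10792))/57546 = ((-35970 + ¾)*((-5840 + 24969)*(-21469 - 6616) - 10792))/57546 = -143877*(19129*(-28085) - 10792)/4*(1/57546) = -143877*(-537237965 - 10792)/4*(1/57546) = -143877/4*(-537248757)*(1/57546) = (77297739410889/4)*(1/57546) = 8588637712321/25576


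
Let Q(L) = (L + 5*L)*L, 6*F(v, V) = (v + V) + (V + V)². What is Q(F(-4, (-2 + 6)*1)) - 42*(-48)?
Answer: 8096/3 ≈ 2698.7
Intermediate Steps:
F(v, V) = V/6 + v/6 + 2*V²/3 (F(v, V) = ((v + V) + (V + V)²)/6 = ((V + v) + (2*V)²)/6 = ((V + v) + 4*V²)/6 = (V + v + 4*V²)/6 = V/6 + v/6 + 2*V²/3)
Q(L) = 6*L² (Q(L) = (6*L)*L = 6*L²)
Q(F(-4, (-2 + 6)*1)) - 42*(-48) = 6*(((-2 + 6)*1)/6 + (⅙)*(-4) + 2*((-2 + 6)*1)²/3)² - 42*(-48) = 6*((4*1)/6 - ⅔ + 2*(4*1)²/3)² + 2016 = 6*((⅙)*4 - ⅔ + (⅔)*4²)² + 2016 = 6*(⅔ - ⅔ + (⅔)*16)² + 2016 = 6*(⅔ - ⅔ + 32/3)² + 2016 = 6*(32/3)² + 2016 = 6*(1024/9) + 2016 = 2048/3 + 2016 = 8096/3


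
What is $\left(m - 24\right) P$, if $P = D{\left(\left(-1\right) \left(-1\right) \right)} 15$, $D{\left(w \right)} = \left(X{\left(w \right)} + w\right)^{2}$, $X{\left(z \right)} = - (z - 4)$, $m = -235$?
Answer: $-62160$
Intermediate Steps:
$X{\left(z \right)} = 4 - z$ ($X{\left(z \right)} = - (-4 + z) = 4 - z$)
$D{\left(w \right)} = 16$ ($D{\left(w \right)} = \left(\left(4 - w\right) + w\right)^{2} = 4^{2} = 16$)
$P = 240$ ($P = 16 \cdot 15 = 240$)
$\left(m - 24\right) P = \left(-235 - 24\right) 240 = \left(-259\right) 240 = -62160$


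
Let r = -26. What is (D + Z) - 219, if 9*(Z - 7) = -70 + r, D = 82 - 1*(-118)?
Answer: -68/3 ≈ -22.667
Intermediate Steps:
D = 200 (D = 82 + 118 = 200)
Z = -11/3 (Z = 7 + (-70 - 26)/9 = 7 + (⅑)*(-96) = 7 - 32/3 = -11/3 ≈ -3.6667)
(D + Z) - 219 = (200 - 11/3) - 219 = 589/3 - 219 = -68/3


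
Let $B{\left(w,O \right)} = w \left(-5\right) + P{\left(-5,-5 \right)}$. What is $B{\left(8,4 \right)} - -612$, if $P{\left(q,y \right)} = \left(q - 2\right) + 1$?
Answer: $566$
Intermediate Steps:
$P{\left(q,y \right)} = -1 + q$ ($P{\left(q,y \right)} = \left(-2 + q\right) + 1 = -1 + q$)
$B{\left(w,O \right)} = -6 - 5 w$ ($B{\left(w,O \right)} = w \left(-5\right) - 6 = - 5 w - 6 = -6 - 5 w$)
$B{\left(8,4 \right)} - -612 = \left(-6 - 40\right) - -612 = \left(-6 - 40\right) + 612 = -46 + 612 = 566$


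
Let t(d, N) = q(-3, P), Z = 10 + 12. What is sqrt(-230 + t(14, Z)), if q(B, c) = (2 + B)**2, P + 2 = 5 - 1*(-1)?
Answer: I*sqrt(229) ≈ 15.133*I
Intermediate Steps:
Z = 22
P = 4 (P = -2 + (5 - 1*(-1)) = -2 + (5 + 1) = -2 + 6 = 4)
t(d, N) = 1 (t(d, N) = (2 - 3)**2 = (-1)**2 = 1)
sqrt(-230 + t(14, Z)) = sqrt(-230 + 1) = sqrt(-229) = I*sqrt(229)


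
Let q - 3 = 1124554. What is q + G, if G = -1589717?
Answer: -465160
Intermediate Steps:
q = 1124557 (q = 3 + 1124554 = 1124557)
q + G = 1124557 - 1589717 = -465160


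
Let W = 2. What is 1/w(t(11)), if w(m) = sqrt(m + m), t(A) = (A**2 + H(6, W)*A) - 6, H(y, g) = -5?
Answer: sqrt(30)/60 ≈ 0.091287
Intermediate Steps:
t(A) = -6 + A**2 - 5*A (t(A) = (A**2 - 5*A) - 6 = -6 + A**2 - 5*A)
w(m) = sqrt(2)*sqrt(m) (w(m) = sqrt(2*m) = sqrt(2)*sqrt(m))
1/w(t(11)) = 1/(sqrt(2)*sqrt(-6 + 11**2 - 5*11)) = 1/(sqrt(2)*sqrt(-6 + 121 - 55)) = 1/(sqrt(2)*sqrt(60)) = 1/(sqrt(2)*(2*sqrt(15))) = 1/(2*sqrt(30)) = sqrt(30)/60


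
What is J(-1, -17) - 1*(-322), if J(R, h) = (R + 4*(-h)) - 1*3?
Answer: 386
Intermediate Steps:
J(R, h) = -3 + R - 4*h (J(R, h) = (R - 4*h) - 3 = -3 + R - 4*h)
J(-1, -17) - 1*(-322) = (-3 - 1 - 4*(-17)) - 1*(-322) = (-3 - 1 + 68) + 322 = 64 + 322 = 386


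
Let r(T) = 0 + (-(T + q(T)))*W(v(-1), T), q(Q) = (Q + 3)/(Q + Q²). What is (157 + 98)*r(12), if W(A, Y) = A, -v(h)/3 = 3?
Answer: 1443555/52 ≈ 27761.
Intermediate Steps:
v(h) = -9 (v(h) = -3*3 = -9)
q(Q) = (3 + Q)/(Q + Q²)
r(T) = 9*T + 9*(3 + T)/(T*(1 + T)) (r(T) = 0 - (T + (3 + T)/(T*(1 + T)))*(-9) = 0 + (-T - (3 + T)/(T*(1 + T)))*(-9) = 0 + (9*T + 9*(3 + T)/(T*(1 + T))) = 9*T + 9*(3 + T)/(T*(1 + T)))
(157 + 98)*r(12) = (157 + 98)*(9*(3 + 12 + 12²*(1 + 12))/(12*(1 + 12))) = 255*(9*(1/12)*(3 + 12 + 144*13)/13) = 255*(9*(1/12)*(1/13)*(3 + 12 + 1872)) = 255*(9*(1/12)*(1/13)*1887) = 255*(5661/52) = 1443555/52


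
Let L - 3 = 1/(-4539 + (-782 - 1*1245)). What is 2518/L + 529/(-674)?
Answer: 11132948999/13275778 ≈ 838.59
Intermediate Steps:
L = 19697/6566 (L = 3 + 1/(-4539 + (-782 - 1*1245)) = 3 + 1/(-4539 + (-782 - 1245)) = 3 + 1/(-4539 - 2027) = 3 + 1/(-6566) = 3 - 1/6566 = 19697/6566 ≈ 2.9998)
2518/L + 529/(-674) = 2518/(19697/6566) + 529/(-674) = 2518*(6566/19697) + 529*(-1/674) = 16533188/19697 - 529/674 = 11132948999/13275778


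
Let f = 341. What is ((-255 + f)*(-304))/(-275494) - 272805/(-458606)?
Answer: 43572967967/63171600682 ≈ 0.68976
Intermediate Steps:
((-255 + f)*(-304))/(-275494) - 272805/(-458606) = ((-255 + 341)*(-304))/(-275494) - 272805/(-458606) = (86*(-304))*(-1/275494) - 272805*(-1/458606) = -26144*(-1/275494) + 272805/458606 = 13072/137747 + 272805/458606 = 43572967967/63171600682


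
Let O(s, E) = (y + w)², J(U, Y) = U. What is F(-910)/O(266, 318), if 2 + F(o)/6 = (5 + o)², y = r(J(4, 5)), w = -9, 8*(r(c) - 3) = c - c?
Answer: 819023/6 ≈ 1.3650e+5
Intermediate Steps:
r(c) = 3 (r(c) = 3 + (c - c)/8 = 3 + (⅛)*0 = 3 + 0 = 3)
y = 3
O(s, E) = 36 (O(s, E) = (3 - 9)² = (-6)² = 36)
F(o) = -12 + 6*(5 + o)²
F(-910)/O(266, 318) = (-12 + 6*(5 - 910)²)/36 = (-12 + 6*(-905)²)*(1/36) = (-12 + 6*819025)*(1/36) = (-12 + 4914150)*(1/36) = 4914138*(1/36) = 819023/6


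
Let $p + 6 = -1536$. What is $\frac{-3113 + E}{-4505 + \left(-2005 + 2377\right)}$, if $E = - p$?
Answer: $\frac{1571}{4133} \approx 0.38011$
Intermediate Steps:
$p = -1542$ ($p = -6 - 1536 = -1542$)
$E = 1542$ ($E = \left(-1\right) \left(-1542\right) = 1542$)
$\frac{-3113 + E}{-4505 + \left(-2005 + 2377\right)} = \frac{-3113 + 1542}{-4505 + \left(-2005 + 2377\right)} = - \frac{1571}{-4505 + 372} = - \frac{1571}{-4133} = \left(-1571\right) \left(- \frac{1}{4133}\right) = \frac{1571}{4133}$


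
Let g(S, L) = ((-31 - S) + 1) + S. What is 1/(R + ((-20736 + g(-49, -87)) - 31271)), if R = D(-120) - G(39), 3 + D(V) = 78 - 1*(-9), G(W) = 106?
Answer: -1/52059 ≈ -1.9209e-5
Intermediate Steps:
g(S, L) = -30 (g(S, L) = (-30 - S) + S = -30)
D(V) = 84 (D(V) = -3 + (78 - 1*(-9)) = -3 + (78 + 9) = -3 + 87 = 84)
R = -22 (R = 84 - 1*106 = 84 - 106 = -22)
1/(R + ((-20736 + g(-49, -87)) - 31271)) = 1/(-22 + ((-20736 - 30) - 31271)) = 1/(-22 + (-20766 - 31271)) = 1/(-22 - 52037) = 1/(-52059) = -1/52059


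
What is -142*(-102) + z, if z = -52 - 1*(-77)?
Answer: 14509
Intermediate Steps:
z = 25 (z = -52 + 77 = 25)
-142*(-102) + z = -142*(-102) + 25 = 14484 + 25 = 14509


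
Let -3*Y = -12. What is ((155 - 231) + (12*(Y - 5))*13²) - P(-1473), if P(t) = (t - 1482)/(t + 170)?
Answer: -2744467/1303 ≈ -2106.3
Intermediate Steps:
Y = 4 (Y = -⅓*(-12) = 4)
P(t) = (-1482 + t)/(170 + t)
((155 - 231) + (12*(Y - 5))*13²) - P(-1473) = ((155 - 231) + (12*(4 - 5))*13²) - (-1482 - 1473)/(170 - 1473) = (-76 + (12*(-1))*169) - (-2955)/(-1303) = (-76 - 12*169) - (-1)*(-2955)/1303 = (-76 - 2028) - 1*2955/1303 = -2104 - 2955/1303 = -2744467/1303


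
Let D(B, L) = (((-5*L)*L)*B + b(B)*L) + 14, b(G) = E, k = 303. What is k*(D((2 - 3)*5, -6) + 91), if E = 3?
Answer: 299061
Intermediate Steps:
b(G) = 3
D(B, L) = 14 + 3*L - 5*B*L² (D(B, L) = (((-5*L)*L)*B + 3*L) + 14 = ((-5*L²)*B + 3*L) + 14 = (-5*B*L² + 3*L) + 14 = (3*L - 5*B*L²) + 14 = 14 + 3*L - 5*B*L²)
k*(D((2 - 3)*5, -6) + 91) = 303*((14 + 3*(-6) - 5*(2 - 3)*5*(-6)²) + 91) = 303*((14 - 18 - 5*(-1*5)*36) + 91) = 303*((14 - 18 - 5*(-5)*36) + 91) = 303*((14 - 18 + 900) + 91) = 303*(896 + 91) = 303*987 = 299061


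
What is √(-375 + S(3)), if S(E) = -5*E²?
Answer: 2*I*√105 ≈ 20.494*I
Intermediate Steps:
√(-375 + S(3)) = √(-375 - 5*3²) = √(-375 - 5*9) = √(-375 - 45) = √(-420) = 2*I*√105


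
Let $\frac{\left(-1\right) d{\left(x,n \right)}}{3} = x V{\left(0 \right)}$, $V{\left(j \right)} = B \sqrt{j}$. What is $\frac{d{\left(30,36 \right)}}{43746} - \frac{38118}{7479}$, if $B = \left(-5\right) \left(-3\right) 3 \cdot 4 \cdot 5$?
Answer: $- \frac{12706}{2493} \approx -5.0967$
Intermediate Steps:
$B = 900$ ($B = 15 \cdot 3 \cdot 4 \cdot 5 = 45 \cdot 4 \cdot 5 = 180 \cdot 5 = 900$)
$V{\left(j \right)} = 900 \sqrt{j}$
$d{\left(x,n \right)} = 0$ ($d{\left(x,n \right)} = - 3 x 900 \sqrt{0} = - 3 x 900 \cdot 0 = - 3 x 0 = \left(-3\right) 0 = 0$)
$\frac{d{\left(30,36 \right)}}{43746} - \frac{38118}{7479} = \frac{0}{43746} - \frac{38118}{7479} = 0 \cdot \frac{1}{43746} - \frac{12706}{2493} = 0 - \frac{12706}{2493} = - \frac{12706}{2493}$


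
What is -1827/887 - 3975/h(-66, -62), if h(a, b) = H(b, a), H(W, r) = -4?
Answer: 3518517/3548 ≈ 991.69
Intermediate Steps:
h(a, b) = -4
-1827/887 - 3975/h(-66, -62) = -1827/887 - 3975/(-4) = -1827*1/887 - 3975*(-1/4) = -1827/887 + 3975/4 = 3518517/3548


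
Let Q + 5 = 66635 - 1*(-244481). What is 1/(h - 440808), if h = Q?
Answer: -1/129697 ≈ -7.7103e-6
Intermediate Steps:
Q = 311111 (Q = -5 + (66635 - 1*(-244481)) = -5 + (66635 + 244481) = -5 + 311116 = 311111)
h = 311111
1/(h - 440808) = 1/(311111 - 440808) = 1/(-129697) = -1/129697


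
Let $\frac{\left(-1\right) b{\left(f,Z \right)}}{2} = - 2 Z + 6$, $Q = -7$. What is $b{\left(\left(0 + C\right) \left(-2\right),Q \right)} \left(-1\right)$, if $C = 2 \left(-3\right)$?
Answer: $40$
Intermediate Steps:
$C = -6$
$b{\left(f,Z \right)} = -12 + 4 Z$ ($b{\left(f,Z \right)} = - 2 \left(- 2 Z + 6\right) = - 2 \left(6 - 2 Z\right) = -12 + 4 Z$)
$b{\left(\left(0 + C\right) \left(-2\right),Q \right)} \left(-1\right) = \left(-12 + 4 \left(-7\right)\right) \left(-1\right) = \left(-12 - 28\right) \left(-1\right) = \left(-40\right) \left(-1\right) = 40$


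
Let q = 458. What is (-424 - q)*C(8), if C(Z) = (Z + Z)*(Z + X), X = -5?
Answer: -42336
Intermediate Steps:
C(Z) = 2*Z*(-5 + Z) (C(Z) = (Z + Z)*(Z - 5) = (2*Z)*(-5 + Z) = 2*Z*(-5 + Z))
(-424 - q)*C(8) = (-424 - 1*458)*(2*8*(-5 + 8)) = (-424 - 458)*(2*8*3) = -882*48 = -42336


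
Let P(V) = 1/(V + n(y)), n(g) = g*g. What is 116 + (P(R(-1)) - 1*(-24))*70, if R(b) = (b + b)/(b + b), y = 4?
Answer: 30602/17 ≈ 1800.1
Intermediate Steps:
n(g) = g**2
R(b) = 1 (R(b) = (2*b)/((2*b)) = (2*b)*(1/(2*b)) = 1)
P(V) = 1/(16 + V) (P(V) = 1/(V + 4**2) = 1/(V + 16) = 1/(16 + V))
116 + (P(R(-1)) - 1*(-24))*70 = 116 + (1/(16 + 1) - 1*(-24))*70 = 116 + (1/17 + 24)*70 = 116 + (409/17)*70 = 116 + 28630/17 = 30602/17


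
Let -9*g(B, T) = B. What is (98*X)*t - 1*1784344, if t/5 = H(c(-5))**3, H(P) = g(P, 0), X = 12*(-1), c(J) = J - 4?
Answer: -1790224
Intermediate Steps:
c(J) = -4 + J
X = -12
g(B, T) = -B/9
H(P) = -P/9
t = 5 (t = 5*(-(-4 - 5)/9)**3 = 5*(-1/9*(-9))**3 = 5*1**3 = 5*1 = 5)
(98*X)*t - 1*1784344 = (98*(-12))*5 - 1*1784344 = -1176*5 - 1784344 = -5880 - 1784344 = -1790224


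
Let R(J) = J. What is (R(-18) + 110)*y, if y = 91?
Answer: 8372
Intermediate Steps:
(R(-18) + 110)*y = (-18 + 110)*91 = 92*91 = 8372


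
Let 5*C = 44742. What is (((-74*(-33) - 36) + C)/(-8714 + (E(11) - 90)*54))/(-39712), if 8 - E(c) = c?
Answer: 14193/681855040 ≈ 2.0815e-5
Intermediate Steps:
C = 44742/5 (C = (⅕)*44742 = 44742/5 ≈ 8948.4)
E(c) = 8 - c
(((-74*(-33) - 36) + C)/(-8714 + (E(11) - 90)*54))/(-39712) = (((-74*(-33) - 36) + 44742/5)/(-8714 + ((8 - 1*11) - 90)*54))/(-39712) = (((2442 - 36) + 44742/5)/(-8714 + ((8 - 11) - 90)*54))*(-1/39712) = ((2406 + 44742/5)/(-8714 + (-3 - 90)*54))*(-1/39712) = (56772/(5*(-8714 - 93*54)))*(-1/39712) = (56772/(5*(-8714 - 5022)))*(-1/39712) = ((56772/5)/(-13736))*(-1/39712) = ((56772/5)*(-1/13736))*(-1/39712) = -14193/17170*(-1/39712) = 14193/681855040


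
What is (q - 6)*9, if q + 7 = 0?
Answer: -117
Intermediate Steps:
q = -7 (q = -7 + 0 = -7)
(q - 6)*9 = (-7 - 6)*9 = -13*9 = -117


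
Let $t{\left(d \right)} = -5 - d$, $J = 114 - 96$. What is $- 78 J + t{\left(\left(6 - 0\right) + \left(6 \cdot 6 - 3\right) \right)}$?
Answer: $-1448$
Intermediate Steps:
$J = 18$ ($J = 114 - 96 = 18$)
$- 78 J + t{\left(\left(6 - 0\right) + \left(6 \cdot 6 - 3\right) \right)} = \left(-78\right) 18 - \left(11 + 0 - 3 + 36\right) = -1404 - 44 = -1448$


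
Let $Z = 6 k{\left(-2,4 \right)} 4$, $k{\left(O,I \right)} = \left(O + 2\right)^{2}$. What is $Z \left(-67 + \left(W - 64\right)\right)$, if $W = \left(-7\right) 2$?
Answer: $0$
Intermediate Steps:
$W = -14$
$k{\left(O,I \right)} = \left(2 + O\right)^{2}$
$Z = 0$ ($Z = 6 \left(2 - 2\right)^{2} \cdot 4 = 6 \cdot 0^{2} \cdot 4 = 6 \cdot 0 \cdot 4 = 0 \cdot 4 = 0$)
$Z \left(-67 + \left(W - 64\right)\right) = 0 \left(-67 - 78\right) = 0 \left(-145\right) = 0$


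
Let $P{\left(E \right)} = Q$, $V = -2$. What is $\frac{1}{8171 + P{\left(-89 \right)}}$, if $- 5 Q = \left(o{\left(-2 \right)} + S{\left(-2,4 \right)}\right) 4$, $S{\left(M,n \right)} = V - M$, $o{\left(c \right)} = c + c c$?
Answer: $\frac{5}{40847} \approx 0.00012241$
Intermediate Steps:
$o{\left(c \right)} = c + c^{2}$
$S{\left(M,n \right)} = -2 - M$
$Q = - \frac{8}{5}$ ($Q = - \frac{\left(- 2 \left(1 - 2\right) - 0\right) 4}{5} = - \frac{\left(\left(-2\right) \left(-1\right) + \left(-2 + 2\right)\right) 4}{5} = - \frac{\left(2 + 0\right) 4}{5} = - \frac{2 \cdot 4}{5} = \left(- \frac{1}{5}\right) 8 = - \frac{8}{5} \approx -1.6$)
$P{\left(E \right)} = - \frac{8}{5}$
$\frac{1}{8171 + P{\left(-89 \right)}} = \frac{1}{8171 - \frac{8}{5}} = \frac{1}{\frac{40847}{5}} = \frac{5}{40847}$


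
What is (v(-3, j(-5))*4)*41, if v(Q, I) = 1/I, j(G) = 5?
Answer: 164/5 ≈ 32.800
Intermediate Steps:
(v(-3, j(-5))*4)*41 = (4/5)*41 = ((⅕)*4)*41 = (⅘)*41 = 164/5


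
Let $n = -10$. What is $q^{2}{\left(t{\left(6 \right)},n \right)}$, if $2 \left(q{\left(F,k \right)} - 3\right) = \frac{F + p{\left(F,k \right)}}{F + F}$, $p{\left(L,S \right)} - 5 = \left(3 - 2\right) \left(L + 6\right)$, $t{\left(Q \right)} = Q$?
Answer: $\frac{9025}{576} \approx 15.668$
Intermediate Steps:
$p{\left(L,S \right)} = 11 + L$ ($p{\left(L,S \right)} = 5 + \left(3 - 2\right) \left(L + 6\right) = 5 + 1 \left(6 + L\right) = 5 + \left(6 + L\right) = 11 + L$)
$q{\left(F,k \right)} = 3 + \frac{11 + 2 F}{4 F}$ ($q{\left(F,k \right)} = 3 + \frac{\left(F + \left(11 + F\right)\right) \frac{1}{F + F}}{2} = 3 + \frac{\left(11 + 2 F\right) \frac{1}{2 F}}{2} = 3 + \frac{\frac{1}{2} \frac{1}{F} \left(11 + 2 F\right)}{2} = 3 + \frac{11 + 2 F}{4 F}$)
$q^{2}{\left(t{\left(6 \right)},n \right)} = \left(\frac{11 + 14 \cdot 6}{4 \cdot 6}\right)^{2} = \left(\frac{1}{4} \cdot \frac{1}{6} \left(11 + 84\right)\right)^{2} = \left(\frac{1}{4} \cdot \frac{1}{6} \cdot 95\right)^{2} = \left(\frac{95}{24}\right)^{2} = \frac{9025}{576}$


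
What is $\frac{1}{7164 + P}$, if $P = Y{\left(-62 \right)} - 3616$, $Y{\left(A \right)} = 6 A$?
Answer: $\frac{1}{3176} \approx 0.00031486$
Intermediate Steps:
$P = -3988$ ($P = 6 \left(-62\right) - 3616 = -372 - 3616 = -3988$)
$\frac{1}{7164 + P} = \frac{1}{7164 - 3988} = \frac{1}{3176}$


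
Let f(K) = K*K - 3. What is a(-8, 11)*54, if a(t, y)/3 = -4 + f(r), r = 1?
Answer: -972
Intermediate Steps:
f(K) = -3 + K² (f(K) = K² - 3 = -3 + K²)
a(t, y) = -18 (a(t, y) = 3*(-4 + (-3 + 1²)) = 3*(-4 + (-3 + 1)) = 3*(-4 - 2) = 3*(-6) = -18)
a(-8, 11)*54 = -18*54 = -972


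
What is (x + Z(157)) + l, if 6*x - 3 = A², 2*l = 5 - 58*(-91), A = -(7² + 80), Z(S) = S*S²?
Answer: 7750617/2 ≈ 3.8753e+6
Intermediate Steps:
Z(S) = S³
A = -129 (A = -(49 + 80) = -1*129 = -129)
l = 5283/2 (l = (5 - 58*(-91))/2 = (5 + 5278)/2 = (½)*5283 = 5283/2 ≈ 2641.5)
x = 2774 (x = ½ + (⅙)*(-129)² = ½ + (⅙)*16641 = ½ + 5547/2 = 2774)
(x + Z(157)) + l = (2774 + 157³) + 5283/2 = (2774 + 3869893) + 5283/2 = 3872667 + 5283/2 = 7750617/2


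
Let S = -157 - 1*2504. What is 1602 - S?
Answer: 4263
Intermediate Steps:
S = -2661 (S = -157 - 2504 = -2661)
1602 - S = 1602 - 1*(-2661) = 1602 + 2661 = 4263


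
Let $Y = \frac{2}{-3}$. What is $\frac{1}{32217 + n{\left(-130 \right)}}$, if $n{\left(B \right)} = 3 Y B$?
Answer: $\frac{1}{32477} \approx 3.0791 \cdot 10^{-5}$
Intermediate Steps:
$Y = - \frac{2}{3}$ ($Y = 2 \left(- \frac{1}{3}\right) = - \frac{2}{3} \approx -0.66667$)
$n{\left(B \right)} = - 2 B$ ($n{\left(B \right)} = 3 \left(- \frac{2}{3}\right) B = - 2 B$)
$\frac{1}{32217 + n{\left(-130 \right)}} = \frac{1}{32217 - -260} = \frac{1}{32217 + 260} = \frac{1}{32477}$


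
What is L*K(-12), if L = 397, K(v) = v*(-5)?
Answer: 23820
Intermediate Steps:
K(v) = -5*v
L*K(-12) = 397*(-5*(-12)) = 397*60 = 23820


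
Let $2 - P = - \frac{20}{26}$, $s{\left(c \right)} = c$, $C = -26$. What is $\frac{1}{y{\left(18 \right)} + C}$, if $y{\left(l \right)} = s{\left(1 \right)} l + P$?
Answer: $- \frac{13}{68} \approx -0.19118$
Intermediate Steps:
$P = \frac{36}{13}$ ($P = 2 - - \frac{20}{26} = 2 - \left(-20\right) \frac{1}{26} = 2 - - \frac{10}{13} = 2 + \frac{10}{13} = \frac{36}{13} \approx 2.7692$)
$y{\left(l \right)} = \frac{36}{13} + l$ ($y{\left(l \right)} = 1 l + \frac{36}{13} = l + \frac{36}{13} = \frac{36}{13} + l$)
$\frac{1}{y{\left(18 \right)} + C} = \frac{1}{\left(\frac{36}{13} + 18\right) - 26} = \frac{1}{\frac{270}{13} - 26} = \frac{1}{- \frac{68}{13}} = - \frac{13}{68}$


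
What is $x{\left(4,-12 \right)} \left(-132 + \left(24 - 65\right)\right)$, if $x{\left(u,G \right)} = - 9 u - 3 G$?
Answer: $0$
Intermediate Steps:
$x{\left(4,-12 \right)} \left(-132 + \left(24 - 65\right)\right) = \left(\left(-9\right) 4 - -36\right) \left(-132 + \left(24 - 65\right)\right) = \left(-36 + 36\right) \left(-132 + \left(24 - 65\right)\right) = 0 \left(-132 - 41\right) = 0 \left(-173\right) = 0$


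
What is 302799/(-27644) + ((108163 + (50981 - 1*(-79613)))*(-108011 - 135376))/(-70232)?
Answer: 401595312021807/485373352 ≈ 8.2740e+5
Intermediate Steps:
302799/(-27644) + ((108163 + (50981 - 1*(-79613)))*(-108011 - 135376))/(-70232) = 302799*(-1/27644) + ((108163 + (50981 + 79613))*(-243387))*(-1/70232) = -302799/27644 + ((108163 + 130594)*(-243387))*(-1/70232) = -302799/27644 + (238757*(-243387))*(-1/70232) = -302799/27644 - 58110349959*(-1/70232) = -302799/27644 + 58110349959/70232 = 401595312021807/485373352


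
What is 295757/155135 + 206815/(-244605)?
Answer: 350081704/329972145 ≈ 1.0609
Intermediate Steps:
295757/155135 + 206815/(-244605) = 295757*(1/155135) + 206815*(-1/244605) = 12859/6745 - 41363/48921 = 350081704/329972145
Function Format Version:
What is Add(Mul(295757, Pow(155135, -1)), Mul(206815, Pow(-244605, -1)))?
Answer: Rational(350081704, 329972145) ≈ 1.0609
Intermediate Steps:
Add(Mul(295757, Pow(155135, -1)), Mul(206815, Pow(-244605, -1))) = Add(Mul(295757, Rational(1, 155135)), Mul(206815, Rational(-1, 244605))) = Add(Rational(12859, 6745), Rational(-41363, 48921)) = Rational(350081704, 329972145)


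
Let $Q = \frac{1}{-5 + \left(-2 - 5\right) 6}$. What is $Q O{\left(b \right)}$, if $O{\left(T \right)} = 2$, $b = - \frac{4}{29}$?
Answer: $- \frac{2}{47} \approx -0.042553$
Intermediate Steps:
$b = - \frac{4}{29}$ ($b = \left(-4\right) \frac{1}{29} = - \frac{4}{29} \approx -0.13793$)
$Q = - \frac{1}{47}$ ($Q = \frac{1}{-5 - 42} = \frac{1}{-47} = - \frac{1}{47} \approx -0.021277$)
$Q O{\left(b \right)} = \left(- \frac{1}{47}\right) 2 = - \frac{2}{47}$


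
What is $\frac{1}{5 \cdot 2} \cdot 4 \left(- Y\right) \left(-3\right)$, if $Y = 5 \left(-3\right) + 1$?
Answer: $- \frac{84}{5} \approx -16.8$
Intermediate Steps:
$Y = -14$ ($Y = -15 + 1 = -14$)
$\frac{1}{5 \cdot 2} \cdot 4 \left(- Y\right) \left(-3\right) = \frac{1}{5 \cdot 2} \cdot 4 \left(\left(-1\right) \left(-14\right)\right) \left(-3\right) = \frac{1}{10} \cdot 4 \cdot 14 \left(-3\right) = \frac{2}{5} \cdot 14 \left(-3\right) = \frac{28}{5} \left(-3\right) = - \frac{84}{5}$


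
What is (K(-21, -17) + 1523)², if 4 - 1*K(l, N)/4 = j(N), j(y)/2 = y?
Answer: 2805625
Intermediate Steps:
j(y) = 2*y
K(l, N) = 16 - 8*N
(K(-21, -17) + 1523)² = ((16 - 8*(-17)) + 1523)² = ((16 + 136) + 1523)² = (152 + 1523)² = 1675² = 2805625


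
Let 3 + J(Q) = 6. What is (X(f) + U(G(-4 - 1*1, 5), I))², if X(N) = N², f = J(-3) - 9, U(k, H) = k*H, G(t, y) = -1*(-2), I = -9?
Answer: 324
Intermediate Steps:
J(Q) = 3 (J(Q) = -3 + 6 = 3)
G(t, y) = 2
U(k, H) = H*k
f = -6 (f = 3 - 9 = -6)
(X(f) + U(G(-4 - 1*1, 5), I))² = ((-6)² - 9*2)² = (36 - 18)² = 18² = 324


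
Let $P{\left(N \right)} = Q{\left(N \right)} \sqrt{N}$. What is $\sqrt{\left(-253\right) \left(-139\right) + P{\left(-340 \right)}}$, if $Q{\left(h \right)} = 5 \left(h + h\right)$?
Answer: $\sqrt{35167 - 6800 i \sqrt{85}} \approx 231.35 - 135.49 i$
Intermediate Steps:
$Q{\left(h \right)} = 10 h$ ($Q{\left(h \right)} = 5 \cdot 2 h = 10 h$)
$P{\left(N \right)} = 10 N^{\frac{3}{2}}$ ($P{\left(N \right)} = 10 N \sqrt{N} = 10 N^{\frac{3}{2}}$)
$\sqrt{\left(-253\right) \left(-139\right) + P{\left(-340 \right)}} = \sqrt{\left(-253\right) \left(-139\right) + 10 \left(-340\right)^{\frac{3}{2}}} = \sqrt{35167 + 10 \left(- 680 i \sqrt{85}\right)} = \sqrt{35167 - 6800 i \sqrt{85}}$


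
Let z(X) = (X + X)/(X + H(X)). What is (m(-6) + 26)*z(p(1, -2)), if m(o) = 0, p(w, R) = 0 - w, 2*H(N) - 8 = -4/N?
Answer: -52/5 ≈ -10.400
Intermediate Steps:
H(N) = 4 - 2/N (H(N) = 4 + (-4/N)/2 = 4 - 2/N)
p(w, R) = -w
z(X) = 2*X/(4 + X - 2/X) (z(X) = (X + X)/(X + (4 - 2/X)) = (2*X)/(4 + X - 2/X) = 2*X/(4 + X - 2/X))
(m(-6) + 26)*z(p(1, -2)) = (0 + 26)*(2*(-1*1)²/(-2 + (-1*1)² + 4*(-1*1))) = 26*(2*(-1)²/(-2 + (-1)² + 4*(-1))) = 26*(2*1/(-2 + 1 - 4)) = 26*(2*1/(-5)) = 26*(2*1*(-⅕)) = 26*(-⅖) = -52/5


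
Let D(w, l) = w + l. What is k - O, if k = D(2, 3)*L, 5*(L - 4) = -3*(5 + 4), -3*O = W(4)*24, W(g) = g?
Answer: 25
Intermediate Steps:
D(w, l) = l + w
O = -32 (O = -4*24/3 = -1/3*96 = -32)
L = -7/5 (L = 4 + (-3*(5 + 4))/5 = 4 + (-3*9)/5 = 4 + (1/5)*(-27) = 4 - 27/5 = -7/5 ≈ -1.4000)
k = -7 (k = (3 + 2)*(-7/5) = 5*(-7/5) = -7)
k - O = -7 - 1*(-32) = -7 + 32 = 25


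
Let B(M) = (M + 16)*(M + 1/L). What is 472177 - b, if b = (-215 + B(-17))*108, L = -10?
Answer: 2467751/5 ≈ 4.9355e+5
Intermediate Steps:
B(M) = (16 + M)*(-⅒ + M) (B(M) = (M + 16)*(M + 1/(-10)) = (16 + M)*(M - ⅒) = (16 + M)*(-⅒ + M))
b = -106866/5 (b = (-215 + (-8/5 - ⅒*(-17) - 17*(16 - 17)))*108 = (-215 + (-8/5 + 17/10 - 17*(-1)))*108 = (-215 + (-8/5 + 17/10 + 17))*108 = (-215 + 171/10)*108 = -1979/10*108 = -106866/5 ≈ -21373.)
472177 - b = 472177 - 1*(-106866/5) = 472177 + 106866/5 = 2467751/5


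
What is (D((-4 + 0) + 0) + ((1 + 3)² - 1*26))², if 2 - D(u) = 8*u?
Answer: 576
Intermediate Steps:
D(u) = 2 - 8*u
(D((-4 + 0) + 0) + ((1 + 3)² - 1*26))² = ((2 - 8*((-4 + 0) + 0)) + ((1 + 3)² - 1*26))² = ((2 - 8*(-4 + 0)) + (4² - 26))² = ((2 - 8*(-4)) + (16 - 26))² = ((2 + 32) - 10)² = (34 - 10)² = 24² = 576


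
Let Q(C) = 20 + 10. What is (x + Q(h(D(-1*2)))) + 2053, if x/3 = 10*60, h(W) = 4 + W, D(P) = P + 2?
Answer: 3883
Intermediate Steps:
D(P) = 2 + P
x = 1800 (x = 3*(10*60) = 3*600 = 1800)
Q(C) = 30
(x + Q(h(D(-1*2)))) + 2053 = (1800 + 30) + 2053 = 1830 + 2053 = 3883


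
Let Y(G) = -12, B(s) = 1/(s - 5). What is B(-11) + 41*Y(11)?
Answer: -7873/16 ≈ -492.06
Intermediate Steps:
B(s) = 1/(-5 + s)
B(-11) + 41*Y(11) = 1/(-5 - 11) + 41*(-12) = 1/(-16) - 492 = -1/16 - 492 = -7873/16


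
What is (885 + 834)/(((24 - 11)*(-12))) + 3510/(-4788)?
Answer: -81279/6916 ≈ -11.752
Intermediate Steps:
(885 + 834)/(((24 - 11)*(-12))) + 3510/(-4788) = 1719/((13*(-12))) + 3510*(-1/4788) = 1719/(-156) - 195/266 = 1719*(-1/156) - 195/266 = -573/52 - 195/266 = -81279/6916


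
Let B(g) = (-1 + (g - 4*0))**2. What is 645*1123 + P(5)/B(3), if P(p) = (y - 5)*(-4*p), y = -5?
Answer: 724385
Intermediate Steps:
B(g) = (-1 + g)**2 (B(g) = (-1 + (g + 0))**2 = (-1 + g)**2)
P(p) = 40*p (P(p) = (-5 - 5)*(-4*p) = -(-40)*p = 40*p)
645*1123 + P(5)/B(3) = 645*1123 + (40*5)/((-1 + 3)**2) = 724335 + 200/2**2 = 724335 + 200/4 = 724335 + (1/4)*200 = 724335 + 50 = 724385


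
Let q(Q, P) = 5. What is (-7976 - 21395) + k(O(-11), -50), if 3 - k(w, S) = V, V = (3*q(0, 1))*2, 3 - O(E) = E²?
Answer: -29398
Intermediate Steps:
O(E) = 3 - E²
V = 30 (V = (3*5)*2 = 15*2 = 30)
k(w, S) = -27 (k(w, S) = 3 - 1*30 = 3 - 30 = -27)
(-7976 - 21395) + k(O(-11), -50) = (-7976 - 21395) - 27 = -29371 - 27 = -29398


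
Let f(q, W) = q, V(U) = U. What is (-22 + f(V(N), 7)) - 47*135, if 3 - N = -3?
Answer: -6361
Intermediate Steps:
N = 6 (N = 3 - 1*(-3) = 3 + 3 = 6)
(-22 + f(V(N), 7)) - 47*135 = (-22 + 6) - 47*135 = -16 - 6345 = -6361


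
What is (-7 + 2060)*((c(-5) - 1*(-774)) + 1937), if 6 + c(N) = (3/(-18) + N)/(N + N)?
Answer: 333265543/60 ≈ 5.5544e+6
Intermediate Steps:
c(N) = -6 + (-⅙ + N)/(2*N) (c(N) = -6 + (3/(-18) + N)/(N + N) = -6 + (3*(-1/18) + N)/((2*N)) = -6 + (-⅙ + N)*(1/(2*N)) = -6 + (-⅙ + N)/(2*N))
(-7 + 2060)*((c(-5) - 1*(-774)) + 1937) = (-7 + 2060)*(((1/12)*(-1 - 66*(-5))/(-5) - 1*(-774)) + 1937) = 2053*(((1/12)*(-⅕)*(-1 + 330) + 774) + 1937) = 2053*(((1/12)*(-⅕)*329 + 774) + 1937) = 2053*((-329/60 + 774) + 1937) = 2053*(46111/60 + 1937) = 2053*(162331/60) = 333265543/60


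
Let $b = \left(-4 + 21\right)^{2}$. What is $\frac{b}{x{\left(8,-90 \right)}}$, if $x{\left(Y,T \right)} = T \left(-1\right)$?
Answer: $\frac{289}{90} \approx 3.2111$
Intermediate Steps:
$x{\left(Y,T \right)} = - T$
$b = 289$ ($b = 17^{2} = 289$)
$\frac{b}{x{\left(8,-90 \right)}} = \frac{289}{\left(-1\right) \left(-90\right)} = \frac{289}{90}$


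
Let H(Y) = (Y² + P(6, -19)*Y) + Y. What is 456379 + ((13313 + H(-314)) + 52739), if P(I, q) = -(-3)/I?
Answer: 620556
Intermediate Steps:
P(I, q) = 3/I
H(Y) = Y² + 3*Y/2 (H(Y) = (Y² + (3/6)*Y) + Y = (Y² + (3*(⅙))*Y) + Y = (Y² + Y/2) + Y = Y² + 3*Y/2)
456379 + ((13313 + H(-314)) + 52739) = 456379 + ((13313 + (½)*(-314)*(3 + 2*(-314))) + 52739) = 456379 + ((13313 + (½)*(-314)*(3 - 628)) + 52739) = 456379 + ((13313 + (½)*(-314)*(-625)) + 52739) = 456379 + ((13313 + 98125) + 52739) = 456379 + (111438 + 52739) = 456379 + 164177 = 620556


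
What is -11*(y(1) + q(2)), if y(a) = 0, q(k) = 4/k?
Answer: -22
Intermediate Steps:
-11*(y(1) + q(2)) = -11*(0 + 4/2) = -11*(0 + 4*(1/2)) = -11*(0 + 2) = -11*2 = -22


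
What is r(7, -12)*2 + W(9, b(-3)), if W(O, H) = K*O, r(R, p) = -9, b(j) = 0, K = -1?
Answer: -27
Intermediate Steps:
W(O, H) = -O
r(7, -12)*2 + W(9, b(-3)) = -9*2 - 1*9 = -18 - 9 = -27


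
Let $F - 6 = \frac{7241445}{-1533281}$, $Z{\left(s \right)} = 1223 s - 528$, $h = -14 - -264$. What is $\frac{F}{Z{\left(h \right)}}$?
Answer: $\frac{1958241}{467991093382} \approx 4.1844 \cdot 10^{-6}$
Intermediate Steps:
$h = 250$ ($h = -14 + 264 = 250$)
$Z{\left(s \right)} = -528 + 1223 s$
$F = \frac{1958241}{1533281}$ ($F = 6 + \frac{7241445}{-1533281} = 6 + 7241445 \left(- \frac{1}{1533281}\right) = 6 - \frac{7241445}{1533281} = \frac{1958241}{1533281} \approx 1.2772$)
$\frac{F}{Z{\left(h \right)}} = \frac{1958241}{1533281 \left(-528 + 1223 \cdot 250\right)} = \frac{1958241}{1533281 \left(-528 + 305750\right)} = \frac{1958241}{1533281 \cdot 305222} = \frac{1958241}{1533281} \cdot \frac{1}{305222} = \frac{1958241}{467991093382}$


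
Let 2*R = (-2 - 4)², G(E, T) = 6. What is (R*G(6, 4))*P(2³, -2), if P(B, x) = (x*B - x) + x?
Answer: -1728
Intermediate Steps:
P(B, x) = B*x (P(B, x) = (B*x - x) + x = (-x + B*x) + x = B*x)
R = 18 (R = (-2 - 4)²/2 = (½)*(-6)² = (½)*36 = 18)
(R*G(6, 4))*P(2³, -2) = (18*6)*(2³*(-2)) = 108*(8*(-2)) = 108*(-16) = -1728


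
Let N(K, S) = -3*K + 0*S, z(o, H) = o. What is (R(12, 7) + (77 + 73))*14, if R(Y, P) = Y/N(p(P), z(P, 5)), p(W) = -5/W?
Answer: 10892/5 ≈ 2178.4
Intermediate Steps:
N(K, S) = -3*K (N(K, S) = -3*K + 0 = -3*K)
R(Y, P) = P*Y/15 (R(Y, P) = Y/((-(-15)/P)) = Y/((15/P)) = Y*(P/15) = P*Y/15)
(R(12, 7) + (77 + 73))*14 = ((1/15)*7*12 + (77 + 73))*14 = (28/5 + 150)*14 = (778/5)*14 = 10892/5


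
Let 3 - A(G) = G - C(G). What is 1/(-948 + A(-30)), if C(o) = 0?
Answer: -1/915 ≈ -0.0010929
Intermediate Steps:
A(G) = 3 - G (A(G) = 3 - (G - 1*0) = 3 - (G + 0) = 3 - G)
1/(-948 + A(-30)) = 1/(-948 + (3 - 1*(-30))) = 1/(-948 + (3 + 30)) = 1/(-948 + 33) = 1/(-915) = -1/915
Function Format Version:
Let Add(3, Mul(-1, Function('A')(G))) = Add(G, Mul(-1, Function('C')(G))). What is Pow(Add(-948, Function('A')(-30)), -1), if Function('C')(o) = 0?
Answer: Rational(-1, 915) ≈ -0.0010929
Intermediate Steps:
Function('A')(G) = Add(3, Mul(-1, G)) (Function('A')(G) = Add(3, Mul(-1, Add(G, Mul(-1, 0)))) = Add(3, Mul(-1, Add(G, 0))) = Add(3, Mul(-1, G)))
Pow(Add(-948, Function('A')(-30)), -1) = Pow(Add(-948, Add(3, Mul(-1, -30))), -1) = Pow(Add(-948, Add(3, 30)), -1) = Pow(Add(-948, 33), -1) = Pow(-915, -1) = Rational(-1, 915)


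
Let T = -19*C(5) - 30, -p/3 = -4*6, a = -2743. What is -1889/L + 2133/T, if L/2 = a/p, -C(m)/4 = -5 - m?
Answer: 605979/27430 ≈ 22.092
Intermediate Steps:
p = 72 (p = -(-12)*6 = -3*(-24) = 72)
C(m) = 20 + 4*m (C(m) = -4*(-5 - m) = 20 + 4*m)
L = -2743/36 (L = 2*(-2743/72) = -2743/36 ≈ -76.194)
T = -790 (T = -19*(20 + 4*5) - 30 = -19*(20 + 20) - 30 = -19*40 - 30 = -760 - 30 = -790)
-1889/L + 2133/T = -1889/(-2743/36) + 2133/(-790) = -1889*(-36/2743) + 2133*(-1/790) = 68004/2743 - 27/10 = 605979/27430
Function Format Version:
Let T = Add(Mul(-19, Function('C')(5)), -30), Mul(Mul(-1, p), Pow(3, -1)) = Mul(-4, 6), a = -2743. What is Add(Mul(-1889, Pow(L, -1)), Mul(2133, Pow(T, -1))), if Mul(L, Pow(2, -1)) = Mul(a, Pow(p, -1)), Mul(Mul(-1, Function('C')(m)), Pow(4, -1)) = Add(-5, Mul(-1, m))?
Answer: Rational(605979, 27430) ≈ 22.092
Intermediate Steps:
p = 72 (p = Mul(-3, Mul(-4, 6)) = Mul(-3, -24) = 72)
Function('C')(m) = Add(20, Mul(4, m)) (Function('C')(m) = Mul(-4, Add(-5, Mul(-1, m))) = Add(20, Mul(4, m)))
L = Rational(-2743, 36) (L = Mul(2, Mul(-2743, Pow(72, -1))) = Mul(2, Mul(-2743, Rational(1, 72))) = Mul(2, Rational(-2743, 72)) = Rational(-2743, 36) ≈ -76.194)
T = -790 (T = Add(Mul(-19, Add(20, Mul(4, 5))), -30) = Add(Mul(-19, Add(20, 20)), -30) = Add(Mul(-19, 40), -30) = Add(-760, -30) = -790)
Add(Mul(-1889, Pow(L, -1)), Mul(2133, Pow(T, -1))) = Add(Mul(-1889, Pow(Rational(-2743, 36), -1)), Mul(2133, Pow(-790, -1))) = Add(Mul(-1889, Rational(-36, 2743)), Mul(2133, Rational(-1, 790))) = Add(Rational(68004, 2743), Rational(-27, 10)) = Rational(605979, 27430)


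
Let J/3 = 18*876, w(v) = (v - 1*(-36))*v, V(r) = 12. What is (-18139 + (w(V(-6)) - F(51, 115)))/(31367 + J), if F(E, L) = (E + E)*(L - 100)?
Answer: -19093/78671 ≈ -0.24269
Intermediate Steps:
F(E, L) = 2*E*(-100 + L) (F(E, L) = (2*E)*(-100 + L) = 2*E*(-100 + L))
w(v) = v*(36 + v) (w(v) = (v + 36)*v = (36 + v)*v = v*(36 + v))
J = 47304 (J = 3*(18*876) = 3*15768 = 47304)
(-18139 + (w(V(-6)) - F(51, 115)))/(31367 + J) = (-18139 + (12*(36 + 12) - 2*51*(-100 + 115)))/(31367 + 47304) = (-18139 + (12*48 - 2*51*15))/78671 = (-18139 + (576 - 1*1530))*(1/78671) = (-18139 + (576 - 1530))*(1/78671) = (-18139 - 954)*(1/78671) = -19093*1/78671 = -19093/78671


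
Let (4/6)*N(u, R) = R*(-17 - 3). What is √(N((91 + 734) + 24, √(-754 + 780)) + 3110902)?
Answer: √(3110902 - 30*√26) ≈ 1763.7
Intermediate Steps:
N(u, R) = -30*R (N(u, R) = 3*(R*(-17 - 3))/2 = 3*(R*(-20))/2 = 3*(-20*R)/2 = -30*R)
√(N((91 + 734) + 24, √(-754 + 780)) + 3110902) = √(-30*√(-754 + 780) + 3110902) = √(-30*√26 + 3110902) = √(3110902 - 30*√26)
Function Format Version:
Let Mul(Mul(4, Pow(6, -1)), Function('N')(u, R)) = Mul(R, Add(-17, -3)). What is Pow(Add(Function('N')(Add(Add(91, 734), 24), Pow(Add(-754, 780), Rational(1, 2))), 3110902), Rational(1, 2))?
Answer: Pow(Add(3110902, Mul(-30, Pow(26, Rational(1, 2)))), Rational(1, 2)) ≈ 1763.7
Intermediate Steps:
Function('N')(u, R) = Mul(-30, R) (Function('N')(u, R) = Mul(Rational(3, 2), Mul(R, Add(-17, -3))) = Mul(Rational(3, 2), Mul(R, -20)) = Mul(Rational(3, 2), Mul(-20, R)) = Mul(-30, R))
Pow(Add(Function('N')(Add(Add(91, 734), 24), Pow(Add(-754, 780), Rational(1, 2))), 3110902), Rational(1, 2)) = Pow(Add(Mul(-30, Pow(Add(-754, 780), Rational(1, 2))), 3110902), Rational(1, 2)) = Pow(Add(Mul(-30, Pow(26, Rational(1, 2))), 3110902), Rational(1, 2)) = Pow(Add(3110902, Mul(-30, Pow(26, Rational(1, 2)))), Rational(1, 2))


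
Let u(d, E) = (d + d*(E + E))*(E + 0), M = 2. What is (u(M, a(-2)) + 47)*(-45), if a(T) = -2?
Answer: -2655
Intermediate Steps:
u(d, E) = E*(d + 2*E*d) (u(d, E) = (d + d*(2*E))*E = (d + 2*E*d)*E = E*(d + 2*E*d))
(u(M, a(-2)) + 47)*(-45) = (-2*2*(1 + 2*(-2)) + 47)*(-45) = (-2*2*(1 - 4) + 47)*(-45) = (-2*2*(-3) + 47)*(-45) = (12 + 47)*(-45) = 59*(-45) = -2655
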